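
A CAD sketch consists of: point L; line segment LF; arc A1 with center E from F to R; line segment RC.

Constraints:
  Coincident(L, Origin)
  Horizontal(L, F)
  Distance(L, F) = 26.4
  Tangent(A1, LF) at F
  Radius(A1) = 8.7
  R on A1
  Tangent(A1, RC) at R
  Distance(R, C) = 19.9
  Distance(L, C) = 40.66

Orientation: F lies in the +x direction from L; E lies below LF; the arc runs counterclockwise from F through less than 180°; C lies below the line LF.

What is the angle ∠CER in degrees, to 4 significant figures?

66.39°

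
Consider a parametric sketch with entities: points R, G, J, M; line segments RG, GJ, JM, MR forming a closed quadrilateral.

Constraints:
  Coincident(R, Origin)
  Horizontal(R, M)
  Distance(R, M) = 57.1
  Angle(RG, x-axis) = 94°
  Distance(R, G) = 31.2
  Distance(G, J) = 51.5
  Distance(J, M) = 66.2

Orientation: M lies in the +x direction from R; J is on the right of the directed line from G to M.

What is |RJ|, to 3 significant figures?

21.1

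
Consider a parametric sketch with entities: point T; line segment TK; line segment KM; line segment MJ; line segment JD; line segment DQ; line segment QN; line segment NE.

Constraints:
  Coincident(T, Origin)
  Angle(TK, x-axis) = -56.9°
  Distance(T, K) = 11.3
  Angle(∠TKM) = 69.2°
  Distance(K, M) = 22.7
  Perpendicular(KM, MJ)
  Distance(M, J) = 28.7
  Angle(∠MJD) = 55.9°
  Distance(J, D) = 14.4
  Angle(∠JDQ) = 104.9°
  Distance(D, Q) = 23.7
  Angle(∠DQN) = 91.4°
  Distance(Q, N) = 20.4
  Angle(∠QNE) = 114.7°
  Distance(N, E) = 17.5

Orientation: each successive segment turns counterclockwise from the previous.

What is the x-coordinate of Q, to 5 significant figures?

18.530

T is at the origin; TK runs at -56.9° with length 11.3, so K = (6.1710, -9.4662). ∠TKM = 69.2° gives KM at 53.900° from the x-axis; with |KM| = 22.7, M = (19.546, 8.8751). KM ⟂ MJ, so MJ runs at 143.90°; with |MJ| = 28.7, J = (-3.6436, 25.785). ∠MJD = 55.9° gives JD at -92.000° from the x-axis; with |JD| = 14.4, D = (-4.1462, 11.394). ∠JDQ = 104.9° gives DQ at -16.900° from the x-axis; with |DQ| = 23.7, Q = (18.530, 4.5042). So Q.x = 18.530.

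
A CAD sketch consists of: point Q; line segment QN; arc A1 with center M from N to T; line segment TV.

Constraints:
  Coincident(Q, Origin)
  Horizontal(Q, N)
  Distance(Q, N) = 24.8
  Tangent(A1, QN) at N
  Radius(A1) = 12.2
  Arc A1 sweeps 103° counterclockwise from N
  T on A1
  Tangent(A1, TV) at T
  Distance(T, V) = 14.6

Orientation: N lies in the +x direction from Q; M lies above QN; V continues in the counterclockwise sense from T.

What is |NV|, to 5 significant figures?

30.412

Q is at the origin; Q and N share the same y with |QN| = 24.8 and N on the +x side, so N = (24.800, 0.0000). The tangent condition forces MN to be normal to QN, so M = N + (0, 12.2) = (24.800, 12.200). On A1, N sits at bearing -90° from M; a 103° counterclockwise sweep puts T at bearing 13°, so T = M + 12.2·(cos 13°, sin 13°) = (36.687, 14.944). Since A1 is tangent to TV there, MT ⟂ TV, so TV runs along (−sin 13°, cos 13°); with |TV| = 14.6, V = (33.403, 29.170). Then |NV| = |V − N| = 30.412.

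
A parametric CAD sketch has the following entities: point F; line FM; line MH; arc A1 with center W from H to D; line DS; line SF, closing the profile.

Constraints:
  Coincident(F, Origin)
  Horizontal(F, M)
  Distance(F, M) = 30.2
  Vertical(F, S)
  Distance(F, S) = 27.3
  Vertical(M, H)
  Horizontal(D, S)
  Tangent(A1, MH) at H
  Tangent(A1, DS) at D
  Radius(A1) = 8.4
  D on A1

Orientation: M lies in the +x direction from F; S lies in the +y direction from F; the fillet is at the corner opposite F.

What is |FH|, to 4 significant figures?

35.63

F is at the origin; FM is horizontal with |FM| = 30.2 and M on the +x side, so M = (30.20, 0.000). FS is vertical with |FS| = 27.3 and S on the +y side, so S = (0.000, 27.30). The virtual corner opposite F is at (30.20, 27.30). The tangent condition forces WH to be normal to MH and since A1 is tangent to DS there, WD ⟂ DS, with radius 8.4, so the center W sits 8.4 in from both sides at W = (21.80, 18.90). That places the tangent points at H = (30.20, 18.90) on MH and D = (21.80, 27.30) on DS. Then |FH| = |H − F| = 35.63.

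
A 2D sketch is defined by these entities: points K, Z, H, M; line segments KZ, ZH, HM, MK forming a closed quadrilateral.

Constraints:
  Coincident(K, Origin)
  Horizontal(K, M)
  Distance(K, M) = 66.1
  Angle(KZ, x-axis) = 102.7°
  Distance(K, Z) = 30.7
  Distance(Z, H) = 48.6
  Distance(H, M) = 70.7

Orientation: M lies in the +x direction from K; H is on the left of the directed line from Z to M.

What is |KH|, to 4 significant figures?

68.32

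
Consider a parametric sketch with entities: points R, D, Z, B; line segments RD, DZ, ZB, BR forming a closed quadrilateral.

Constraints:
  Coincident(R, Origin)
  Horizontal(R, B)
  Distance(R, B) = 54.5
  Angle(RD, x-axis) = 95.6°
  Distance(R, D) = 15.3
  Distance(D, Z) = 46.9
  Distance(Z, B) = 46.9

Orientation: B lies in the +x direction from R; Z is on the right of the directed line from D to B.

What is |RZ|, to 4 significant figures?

32.62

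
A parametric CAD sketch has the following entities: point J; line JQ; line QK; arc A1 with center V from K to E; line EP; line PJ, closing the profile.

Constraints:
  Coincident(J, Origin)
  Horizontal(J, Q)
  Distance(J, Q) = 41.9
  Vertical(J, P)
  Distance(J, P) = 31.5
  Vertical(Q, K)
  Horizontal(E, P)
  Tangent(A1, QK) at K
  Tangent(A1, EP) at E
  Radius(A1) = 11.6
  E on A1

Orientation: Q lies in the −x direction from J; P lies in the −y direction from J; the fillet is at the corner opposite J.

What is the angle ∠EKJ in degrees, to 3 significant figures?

70.4°

J is at the origin; JQ is horizontal with |JQ| = 41.9 and Q on the −x side, so Q = (-41.9, 0.00). JP is vertical with |JP| = 31.5 and P on the −y side, so P = (0.00, -31.5). The virtual corner opposite J is at (-41.9, -31.5). Tangency of A1 to QK means the radius VK is perpendicular to QK and the tangent condition forces VE to be normal to EP, with radius 11.6, so the center V sits 11.6 in from both sides at V = (-30.3, -19.9). That places the tangent points at K = (-41.9, -19.9) on QK and E = (-30.3, -31.5) on EP. Then cos ∠EKJ = KE·KJ / (|KE||KJ|), giving 70.4°.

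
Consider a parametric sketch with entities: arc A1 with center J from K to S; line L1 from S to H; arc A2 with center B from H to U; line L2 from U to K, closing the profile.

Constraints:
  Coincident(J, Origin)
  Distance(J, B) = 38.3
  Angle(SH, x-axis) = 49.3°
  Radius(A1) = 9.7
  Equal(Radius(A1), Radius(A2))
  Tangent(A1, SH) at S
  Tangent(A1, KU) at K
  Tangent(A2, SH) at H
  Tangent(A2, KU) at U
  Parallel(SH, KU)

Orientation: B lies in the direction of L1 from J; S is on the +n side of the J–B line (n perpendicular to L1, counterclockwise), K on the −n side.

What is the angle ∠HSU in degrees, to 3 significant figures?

26.9°

The slot axis is L1's direction at 49.3°, so u = (cos 49.3°, sin 49.3°) = (0.652, 0.758) and n = (−sin 49.3°, cos 49.3°) = (-0.758, 0.652). J is at the origin and B lies 38.3 along u from J, so B = 38.3·u = (25.0, 29.0). Tangency of A1 to both parallel lines with radius 9.7 puts S and K at J ± 9.7·n: S = (-7.35, 6.33), K = (7.35, -6.33). Equal radii place H and U the same way about B: H = B + 9.7·n = (17.6, 35.4), U = B − 9.7·n = (32.3, 22.7). Then cos ∠HSU = SH·SU / (|SH||SU|), giving 26.9°.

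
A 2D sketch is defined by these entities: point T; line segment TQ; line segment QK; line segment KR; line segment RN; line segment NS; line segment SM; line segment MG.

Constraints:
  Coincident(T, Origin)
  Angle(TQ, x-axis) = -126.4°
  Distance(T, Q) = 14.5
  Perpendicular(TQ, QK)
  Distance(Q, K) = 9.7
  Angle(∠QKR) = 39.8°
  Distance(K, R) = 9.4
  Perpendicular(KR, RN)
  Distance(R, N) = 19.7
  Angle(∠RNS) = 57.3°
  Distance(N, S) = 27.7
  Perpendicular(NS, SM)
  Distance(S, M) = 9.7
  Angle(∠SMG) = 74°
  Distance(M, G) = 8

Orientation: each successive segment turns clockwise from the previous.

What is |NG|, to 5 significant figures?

21.367

T is at the origin; TQ runs at -126.4° with length 14.5, so Q = (-8.6046, -11.671). The perpendicularity gives QK at right angles to TQ, so QK runs at 143.60°; with |QK| = 9.7, K = (-16.412, -5.9148). ∠QKR = 39.8° gives KR at 3.4000° from the x-axis; with |KR| = 9.4, R = (-7.0286, -5.3573). KR ⟂ RN, so RN runs at -86.600°; with |RN| = 19.7, N = (-5.8603, -25.023). ∠RNS = 57.3° gives NS at 150.70° from the x-axis; with |NS| = 27.7, S = (-30.017, -11.467). NS is perpendicular to SM, so SM runs at 60.700°; with |SM| = 9.7, M = (-25.270, -3.0077). ∠SMG = 74.0° gives MG at -45.300° from the x-axis; with |MG| = 8.0, G = (-19.642, -8.6941). Then |NG| = |G − N| = 21.367.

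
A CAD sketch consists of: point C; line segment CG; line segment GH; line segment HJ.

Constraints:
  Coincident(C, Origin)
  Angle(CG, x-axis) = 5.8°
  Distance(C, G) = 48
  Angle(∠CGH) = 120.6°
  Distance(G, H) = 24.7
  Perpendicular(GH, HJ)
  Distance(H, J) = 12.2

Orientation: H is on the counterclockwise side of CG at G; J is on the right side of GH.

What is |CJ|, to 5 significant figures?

72.650

C is at the origin; CG runs at 5.8° with length 48.0, so G = 48.0·(cos 5.8°, sin 5.8°) = (47.754, 4.8507). ∠CGH = 120.6°, so GH runs at 5.8° + (180° − 120.6°) = 65.200° from the x-axis; with |GH| = 24.7, H = G + 24.7·(cos 65.200°, sin 65.200°) = (58.115, 27.273). The perpendicularity gives HJ at right angles to GH; with |HJ| = 12.2 on the right of GH, J = H + 12.2·(0.90778, -0.41945) = (69.190, 22.155). Then |CJ| = |J − C| = 72.650.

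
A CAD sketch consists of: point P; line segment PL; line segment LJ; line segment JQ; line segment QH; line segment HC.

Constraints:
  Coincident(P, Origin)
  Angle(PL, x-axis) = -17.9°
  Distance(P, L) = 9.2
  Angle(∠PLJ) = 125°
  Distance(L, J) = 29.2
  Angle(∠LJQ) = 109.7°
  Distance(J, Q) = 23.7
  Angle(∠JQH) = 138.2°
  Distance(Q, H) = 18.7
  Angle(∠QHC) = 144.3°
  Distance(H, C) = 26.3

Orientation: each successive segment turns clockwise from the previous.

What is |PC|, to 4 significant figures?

47.96

P is at the origin; PL runs at -17.9° with length 9.2, so L = (8.755, -2.828). ∠PLJ = 125.0° gives LJ at -72.90° from the x-axis; with |LJ| = 29.2, J = (17.34, -30.74). ∠LJQ = 109.7° gives JQ at -143.2° from the x-axis; with |JQ| = 23.7, Q = (-1.637, -44.93). ∠JQH = 138.2° gives QH at 175.0° from the x-axis; with |QH| = 18.7, H = (-20.27, -43.30). ∠QHC = 144.3° gives HC at 139.3° from the x-axis; with |HC| = 26.3, C = (-40.20, -26.15). Then |PC| = |C − P| = 47.96.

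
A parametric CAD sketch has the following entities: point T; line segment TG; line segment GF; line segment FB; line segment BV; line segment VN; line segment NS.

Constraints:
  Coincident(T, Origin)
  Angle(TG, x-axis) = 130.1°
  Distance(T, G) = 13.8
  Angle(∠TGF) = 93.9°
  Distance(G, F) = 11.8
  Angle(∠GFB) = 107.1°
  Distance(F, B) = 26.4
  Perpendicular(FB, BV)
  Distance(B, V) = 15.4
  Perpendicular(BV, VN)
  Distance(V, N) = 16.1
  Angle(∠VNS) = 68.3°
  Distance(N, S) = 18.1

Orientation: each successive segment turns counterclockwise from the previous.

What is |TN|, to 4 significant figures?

1.210

T is at the origin; TG runs at 130.1° with length 13.8, so G = (-8.889, 10.56). ∠TGF = 93.9° gives GF at -143.8° from the x-axis; with |GF| = 11.8, F = (-18.41, 3.587). ∠GFB = 107.1° gives FB at -70.90° from the x-axis; with |FB| = 26.4, B = (-9.772, -21.36). The perpendicularity gives BV at right angles to FB, so BV runs at 19.10°; with |BV| = 15.4, V = (4.780, -16.32). BV ⟂ VN, so VN runs at 109.1°; with |VN| = 16.1, N = (-0.4885, -1.107). Then |TN| = |N − T| = 1.210.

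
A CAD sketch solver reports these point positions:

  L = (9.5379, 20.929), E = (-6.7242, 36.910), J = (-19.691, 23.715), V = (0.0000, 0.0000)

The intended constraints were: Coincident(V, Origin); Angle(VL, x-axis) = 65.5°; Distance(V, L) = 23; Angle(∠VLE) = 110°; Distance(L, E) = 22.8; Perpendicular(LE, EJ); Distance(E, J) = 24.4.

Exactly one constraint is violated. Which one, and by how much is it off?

Distance(E, J) = 24.4 — off by 5.90.

V = (0.00, 0.00) ✓; VL at 65.50° ✓; |VL| = 23.00 ✓; ∠VLE = 110.0° ✓; |LE| = 22.80 ✓; ∠(LE, EJ) = 90.00° ✓; |EJ| = 18.50 ✗.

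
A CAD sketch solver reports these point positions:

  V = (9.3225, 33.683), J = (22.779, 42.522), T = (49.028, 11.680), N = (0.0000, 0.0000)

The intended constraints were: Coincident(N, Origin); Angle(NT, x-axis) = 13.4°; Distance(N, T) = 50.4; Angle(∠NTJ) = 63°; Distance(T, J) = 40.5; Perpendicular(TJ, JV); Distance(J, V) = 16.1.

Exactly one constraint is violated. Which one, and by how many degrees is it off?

Perpendicular(TJ, JV) — off by 7.10°.

N = (0.00, 0.00) ✓; NT at 13.40° ✓; |NT| = 50.40 ✓; ∠NTJ = 63.00° ✓; |TJ| = 40.50 ✓; ∠(TJ, JV) = 82.90° ✗; |JV| = 16.10 ✓.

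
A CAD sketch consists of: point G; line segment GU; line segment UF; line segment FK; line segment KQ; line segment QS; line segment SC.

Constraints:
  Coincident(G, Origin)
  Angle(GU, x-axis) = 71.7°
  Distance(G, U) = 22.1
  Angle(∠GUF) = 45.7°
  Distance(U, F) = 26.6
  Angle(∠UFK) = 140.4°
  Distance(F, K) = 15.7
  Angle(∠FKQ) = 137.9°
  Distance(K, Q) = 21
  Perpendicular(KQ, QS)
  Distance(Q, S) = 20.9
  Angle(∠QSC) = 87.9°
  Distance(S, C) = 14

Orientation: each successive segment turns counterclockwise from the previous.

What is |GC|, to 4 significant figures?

5.777

KQ ⟂ QS, so QS runs at 17.70°; with |QS| = 20.9, S = (2.841, -18.63). ∠QSC = 87.9° gives SC at 109.8° from the x-axis; with |SC| = 14.0, C = (-1.901, -5.455). Then |GC| = |C − G| = 5.777.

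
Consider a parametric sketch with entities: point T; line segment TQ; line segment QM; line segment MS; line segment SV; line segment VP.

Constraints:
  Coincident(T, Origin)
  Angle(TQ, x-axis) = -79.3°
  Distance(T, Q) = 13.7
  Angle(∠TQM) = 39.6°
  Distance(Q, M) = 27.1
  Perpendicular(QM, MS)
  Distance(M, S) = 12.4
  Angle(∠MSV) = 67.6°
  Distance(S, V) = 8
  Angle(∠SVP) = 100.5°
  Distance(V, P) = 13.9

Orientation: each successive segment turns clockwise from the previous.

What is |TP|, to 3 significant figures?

17.7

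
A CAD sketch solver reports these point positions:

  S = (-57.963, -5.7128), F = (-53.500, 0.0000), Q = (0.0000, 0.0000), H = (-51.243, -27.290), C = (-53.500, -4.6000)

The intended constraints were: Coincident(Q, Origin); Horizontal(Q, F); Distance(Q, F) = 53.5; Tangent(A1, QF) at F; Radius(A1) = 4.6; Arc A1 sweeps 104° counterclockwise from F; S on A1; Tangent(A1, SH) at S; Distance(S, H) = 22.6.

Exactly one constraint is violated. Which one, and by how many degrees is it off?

Tangent(A1, SH) at S — off by 3.30°.

Q = (0.00, 0.00) ✓; Q.y = 0.00, F.y = 0.00 ✓; |QF| = 53.50 ✓; ∠(CF, FQ) = 90.00° ✓; |CF| = 4.600 ✓; bearing(C→S) − bearing(C→F) = 104.0° ✓; |CS| = 4.600 ✓; ∠(CS, SH) = 86.70° ✗; |SH| = 22.60 ✓.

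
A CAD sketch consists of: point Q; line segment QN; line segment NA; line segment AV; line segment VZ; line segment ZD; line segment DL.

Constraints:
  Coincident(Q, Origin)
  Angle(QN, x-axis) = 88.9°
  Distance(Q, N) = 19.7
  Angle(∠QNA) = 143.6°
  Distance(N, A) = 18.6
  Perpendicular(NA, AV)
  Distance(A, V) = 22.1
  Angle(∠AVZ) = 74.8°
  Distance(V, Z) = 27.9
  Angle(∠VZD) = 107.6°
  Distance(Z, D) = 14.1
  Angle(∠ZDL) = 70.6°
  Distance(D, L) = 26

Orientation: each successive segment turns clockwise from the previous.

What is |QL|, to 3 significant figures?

32.0

∠VZD = 107.6° gives ZD at 145° from the x-axis; with |ZD| = 14.1, D = (-4.50, 12.2). ∠ZDL = 70.6° gives DL at 35.5° from the x-axis; with |DL| = 26.0, L = (16.7, 27.3). Then |QL| = |L − Q| = 32.0.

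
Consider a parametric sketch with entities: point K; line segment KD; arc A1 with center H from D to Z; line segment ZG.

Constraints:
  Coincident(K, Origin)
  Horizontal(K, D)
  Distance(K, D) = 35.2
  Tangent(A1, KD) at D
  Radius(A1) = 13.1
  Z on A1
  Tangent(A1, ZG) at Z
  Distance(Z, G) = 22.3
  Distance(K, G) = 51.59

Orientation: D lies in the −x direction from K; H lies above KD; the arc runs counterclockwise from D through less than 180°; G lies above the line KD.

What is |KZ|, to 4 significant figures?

30.37

Checks: |HZ| = 13.10 ✓; ∠(HZ, ZG) = 90.00° ✓; |ZG| = 22.30 ✓; |KG| = 51.59 ✓.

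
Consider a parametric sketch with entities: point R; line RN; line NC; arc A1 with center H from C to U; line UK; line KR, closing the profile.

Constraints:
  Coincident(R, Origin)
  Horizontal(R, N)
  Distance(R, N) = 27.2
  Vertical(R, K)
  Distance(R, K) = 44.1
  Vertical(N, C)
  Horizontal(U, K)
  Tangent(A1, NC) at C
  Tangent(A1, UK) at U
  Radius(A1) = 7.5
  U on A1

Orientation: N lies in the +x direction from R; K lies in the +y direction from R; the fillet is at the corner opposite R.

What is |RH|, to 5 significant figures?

41.565

R and K share the same x with |RK| = 44.1 and K on the +y side, so K = (0.0000, 44.100). The virtual corner opposite R is at (27.200, 44.100). The tangent condition forces HC to be normal to NC and since A1 is tangent to UK there, HU ⟂ UK, with radius 7.5, so the center H sits 7.5 in from both sides at H = (19.700, 36.600). Then |RH| = |H − R| = 41.565.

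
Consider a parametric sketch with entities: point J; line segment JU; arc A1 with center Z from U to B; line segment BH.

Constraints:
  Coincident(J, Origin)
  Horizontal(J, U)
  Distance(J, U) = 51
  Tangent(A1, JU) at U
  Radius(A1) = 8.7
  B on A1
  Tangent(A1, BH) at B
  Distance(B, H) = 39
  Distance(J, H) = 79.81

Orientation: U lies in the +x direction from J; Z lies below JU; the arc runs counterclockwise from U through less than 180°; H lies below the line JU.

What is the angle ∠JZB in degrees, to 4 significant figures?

43.04°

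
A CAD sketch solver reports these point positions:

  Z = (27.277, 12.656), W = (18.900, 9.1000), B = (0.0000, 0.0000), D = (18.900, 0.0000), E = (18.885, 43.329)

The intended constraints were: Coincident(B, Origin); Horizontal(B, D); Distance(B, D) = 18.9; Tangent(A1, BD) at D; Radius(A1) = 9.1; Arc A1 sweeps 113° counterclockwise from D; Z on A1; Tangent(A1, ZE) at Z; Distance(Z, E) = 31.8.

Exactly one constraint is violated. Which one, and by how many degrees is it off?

Tangent(A1, ZE) at Z — off by 7.70°.

B = (0.00, 0.00) ✓; B.y = 0.00, D.y = 0.00 ✓; |BD| = 18.90 ✓; ∠(WD, DB) = 90.00° ✓; |WD| = 9.100 ✓; bearing(W→Z) − bearing(W→D) = 113.0° ✓; |WZ| = 9.101 ✓; ∠(WZ, ZE) = 97.70° ✗; |ZE| = 31.80 ✓.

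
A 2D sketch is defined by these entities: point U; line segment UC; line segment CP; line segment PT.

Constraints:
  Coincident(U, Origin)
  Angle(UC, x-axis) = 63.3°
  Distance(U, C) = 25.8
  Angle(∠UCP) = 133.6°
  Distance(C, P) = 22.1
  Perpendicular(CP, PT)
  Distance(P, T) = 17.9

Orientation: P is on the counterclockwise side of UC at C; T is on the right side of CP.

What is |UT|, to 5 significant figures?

54.127

U is at the origin; UC runs at 63.3° with length 25.8, so C = 25.8·(cos 63.3°, sin 63.3°) = (11.592, 23.049). ∠UCP = 133.6°, so CP runs at 63.3° + (180° − 133.6°) = 109.70° from the x-axis; with |CP| = 22.1, P = C + 22.1·(cos 109.70°, sin 109.70°) = (4.1426, 43.855). CP ⟂ PT; with |PT| = 17.9 on the right of CP, T = P + 17.9·(0.94147, 0.33710) = (20.995, 49.889). Then |UT| = |T − U| = 54.127.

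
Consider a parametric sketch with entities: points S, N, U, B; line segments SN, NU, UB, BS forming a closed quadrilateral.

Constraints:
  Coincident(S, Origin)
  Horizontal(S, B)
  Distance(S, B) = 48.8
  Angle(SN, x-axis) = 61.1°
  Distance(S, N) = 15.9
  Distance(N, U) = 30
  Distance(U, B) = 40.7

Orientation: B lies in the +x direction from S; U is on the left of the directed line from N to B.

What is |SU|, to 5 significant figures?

45.522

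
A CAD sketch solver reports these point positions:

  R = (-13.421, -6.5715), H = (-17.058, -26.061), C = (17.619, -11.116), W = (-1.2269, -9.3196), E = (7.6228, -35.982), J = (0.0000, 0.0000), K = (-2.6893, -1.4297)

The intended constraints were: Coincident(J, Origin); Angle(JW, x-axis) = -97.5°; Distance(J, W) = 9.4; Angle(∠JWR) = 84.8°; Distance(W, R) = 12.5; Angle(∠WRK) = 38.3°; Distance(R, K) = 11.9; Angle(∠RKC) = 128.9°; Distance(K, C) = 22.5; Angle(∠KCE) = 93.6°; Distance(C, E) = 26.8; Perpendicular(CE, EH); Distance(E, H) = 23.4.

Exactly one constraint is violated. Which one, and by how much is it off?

Distance(E, H) = 23.4 — off by 3.20.

J = (0.00, 0.00) ✓; JW at -97.50° ✓; |JW| = 9.400 ✓; ∠JWR = 84.80° ✓; |WR| = 12.50 ✓; ∠WRK = 38.30° ✓; |RK| = 11.90 ✓; ∠RKC = 128.9° ✓; |KC| = 22.50 ✓; ∠KCE = 93.60° ✓; |CE| = 26.80 ✓; ∠(CE, EH) = 90.00° ✓; |EH| = 26.60 ✗.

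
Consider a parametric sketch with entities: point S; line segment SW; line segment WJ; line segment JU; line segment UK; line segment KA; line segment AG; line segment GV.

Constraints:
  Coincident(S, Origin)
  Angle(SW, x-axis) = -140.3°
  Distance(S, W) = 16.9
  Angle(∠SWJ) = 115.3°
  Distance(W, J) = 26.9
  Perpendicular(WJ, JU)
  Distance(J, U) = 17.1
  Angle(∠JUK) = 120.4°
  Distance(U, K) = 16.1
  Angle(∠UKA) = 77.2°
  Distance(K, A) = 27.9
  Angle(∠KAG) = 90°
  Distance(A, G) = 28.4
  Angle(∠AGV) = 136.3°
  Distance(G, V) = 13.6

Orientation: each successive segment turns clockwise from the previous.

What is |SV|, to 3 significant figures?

54.6

S is at the origin; SW runs at -140.3° with length 16.9, so W = (-13.0, -10.8). ∠SWJ = 115.3° gives WJ at 155° from the x-axis; with |WJ| = 26.9, J = (-37.4, 0.573). The perpendicularity gives JU at right angles to WJ, so JU runs at 65.0°; with |JU| = 17.1, U = (-30.2, 16.1). ∠JUK = 120.4° gives UK at 5.40° from the x-axis; with |UK| = 16.1, K = (-14.1, 17.6). ∠UKA = 77.2° gives KA at -97.4° from the x-axis; with |KA| = 27.9, A = (-17.7, -10.1). ∠KAG = 90.0° gives AG at 173° from the x-axis; with |AG| = 28.4, G = (-45.9, -6.42). ∠AGV = 136.3° gives GV at 129° from the x-axis; with |GV| = 13.6, V = (-54.4, 4.16). Then |SV| = |V − S| = 54.6.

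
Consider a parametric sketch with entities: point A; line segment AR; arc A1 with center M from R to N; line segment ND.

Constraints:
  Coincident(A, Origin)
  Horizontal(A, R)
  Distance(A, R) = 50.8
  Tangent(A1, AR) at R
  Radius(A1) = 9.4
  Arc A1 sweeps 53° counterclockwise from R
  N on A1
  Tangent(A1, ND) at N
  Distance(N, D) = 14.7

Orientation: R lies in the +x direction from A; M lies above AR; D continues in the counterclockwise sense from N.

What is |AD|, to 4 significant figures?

68.92

A is at the origin; A and R share the same y with |AR| = 50.8 and R on the +x side, so R = (50.80, 0.000). Since A1 is tangent to AR there, MR ⟂ AR, so M = R + (0, 9.4) = (50.80, 9.400). On A1, R sits at bearing -90° from M; a 53° counterclockwise sweep puts N at bearing -37°, so N = M + 9.4·(cos -37°, sin -37°) = (58.31, 3.743). The tangent condition forces MN to be normal to ND, so ND runs along (−sin -37°, cos -37°); with |ND| = 14.7, D = (67.15, 15.48). Then |AD| = |D − A| = 68.92.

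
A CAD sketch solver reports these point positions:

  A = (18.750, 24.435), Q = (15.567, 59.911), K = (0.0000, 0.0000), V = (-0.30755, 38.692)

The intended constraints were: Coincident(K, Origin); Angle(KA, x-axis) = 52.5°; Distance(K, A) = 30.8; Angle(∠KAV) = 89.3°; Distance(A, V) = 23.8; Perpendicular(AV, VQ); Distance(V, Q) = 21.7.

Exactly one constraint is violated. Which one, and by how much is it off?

Distance(V, Q) = 21.7 — off by 4.80.

K = (0.00, 0.00) ✓; KA at 52.50° ✓; |KA| = 30.80 ✓; ∠KAV = 89.30° ✓; |AV| = 23.80 ✓; ∠(AV, VQ) = 90.00° ✓; |VQ| = 26.50 ✗.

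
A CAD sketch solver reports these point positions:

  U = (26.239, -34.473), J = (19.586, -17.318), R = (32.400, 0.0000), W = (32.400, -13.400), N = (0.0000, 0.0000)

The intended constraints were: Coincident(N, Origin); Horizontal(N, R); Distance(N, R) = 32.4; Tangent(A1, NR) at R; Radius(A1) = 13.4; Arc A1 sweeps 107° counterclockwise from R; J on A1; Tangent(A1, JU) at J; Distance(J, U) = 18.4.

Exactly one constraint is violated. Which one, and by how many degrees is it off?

Tangent(A1, JU) at J — off by 4.20°.

N = (0.00, 0.00) ✓; N.y = 0.00, R.y = 0.00 ✓; |NR| = 32.40 ✓; ∠(WR, RN) = 90.00° ✓; |WR| = 13.40 ✓; bearing(W→J) − bearing(W→R) = 107.0° ✓; |WJ| = 13.40 ✓; ∠(WJ, JU) = 85.80° ✗; |JU| = 18.40 ✓.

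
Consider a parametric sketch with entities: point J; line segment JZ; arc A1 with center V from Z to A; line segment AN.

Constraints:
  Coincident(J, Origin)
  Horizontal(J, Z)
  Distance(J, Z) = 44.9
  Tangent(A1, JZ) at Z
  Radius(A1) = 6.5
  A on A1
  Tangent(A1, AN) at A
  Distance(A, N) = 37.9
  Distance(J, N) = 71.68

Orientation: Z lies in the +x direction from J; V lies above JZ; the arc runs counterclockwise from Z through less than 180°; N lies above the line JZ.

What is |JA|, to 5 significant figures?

51.602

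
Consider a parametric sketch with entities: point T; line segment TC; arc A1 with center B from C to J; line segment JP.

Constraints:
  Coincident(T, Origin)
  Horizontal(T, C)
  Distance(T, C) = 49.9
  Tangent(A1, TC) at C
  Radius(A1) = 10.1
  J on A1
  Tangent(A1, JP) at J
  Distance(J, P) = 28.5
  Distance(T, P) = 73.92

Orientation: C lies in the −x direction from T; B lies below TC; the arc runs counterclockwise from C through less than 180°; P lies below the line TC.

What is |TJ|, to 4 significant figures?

60.50

Checks: |BJ| = 10.10 ✓; ∠(BJ, JP) = 90.00° ✓; |JP| = 28.50 ✓; |TP| = 73.92 ✓.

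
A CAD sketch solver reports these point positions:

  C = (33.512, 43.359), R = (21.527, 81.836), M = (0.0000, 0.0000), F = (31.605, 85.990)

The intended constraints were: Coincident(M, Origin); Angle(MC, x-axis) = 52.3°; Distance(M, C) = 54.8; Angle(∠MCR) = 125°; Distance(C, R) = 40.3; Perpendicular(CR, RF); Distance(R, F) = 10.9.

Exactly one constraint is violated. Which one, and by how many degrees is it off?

Perpendicular(CR, RF) — off by 5.10°.

M = (0.00, 0.00) ✓; MC at 52.30° ✓; |MC| = 54.80 ✓; ∠MCR = 125.0° ✓; |CR| = 40.30 ✓; ∠(CR, RF) = 84.90° ✗; |RF| = 10.90 ✓.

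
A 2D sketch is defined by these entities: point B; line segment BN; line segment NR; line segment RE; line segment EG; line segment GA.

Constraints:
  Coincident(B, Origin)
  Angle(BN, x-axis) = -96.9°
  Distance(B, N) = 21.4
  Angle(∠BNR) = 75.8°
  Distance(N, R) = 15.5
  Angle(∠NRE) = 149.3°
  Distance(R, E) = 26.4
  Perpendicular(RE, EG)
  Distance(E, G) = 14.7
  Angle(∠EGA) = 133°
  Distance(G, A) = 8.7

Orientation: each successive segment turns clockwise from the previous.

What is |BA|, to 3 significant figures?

18.4

B is at the origin; BN runs at -96.9° with length 21.4, so N = (-2.57, -21.2). ∠BNR = 75.8° gives NR at 159° from the x-axis; with |NR| = 15.5, R = (-17.0, -15.7). ∠NRE = 149.3° gives RE at 128° from the x-axis; with |RE| = 26.4, E = (-33.4, 5.08). The perpendicularity gives EG at right angles to RE, so EG runs at 38.2°; with |EG| = 14.7, G = (-21.8, 14.2). ∠EGA = 133.0° gives GA at -8.80° from the x-axis; with |GA| = 8.7, A = (-13.2, 12.8). Then |BA| = |A − B| = 18.4.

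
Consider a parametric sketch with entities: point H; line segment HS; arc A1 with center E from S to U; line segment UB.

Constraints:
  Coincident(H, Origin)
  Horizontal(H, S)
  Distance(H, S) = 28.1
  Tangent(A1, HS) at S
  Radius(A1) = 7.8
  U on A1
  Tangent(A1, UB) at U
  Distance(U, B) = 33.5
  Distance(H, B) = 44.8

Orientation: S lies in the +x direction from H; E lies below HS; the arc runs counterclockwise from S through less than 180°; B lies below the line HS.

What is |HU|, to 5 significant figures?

21.607

H is at the origin; H and S share the same y with |HS| = 28.1 and S on the +x side, so S = (28.100, 0.0000). The tangent condition forces ES to be normal to HS, so E = S + (0, -7.8) = (28.100, -7.8000). Since EU ⟂ UB (tangency), |EB| = √(7.8² + 33.5²) = 34.396 regardless of where U sits on A1. So B lies on both circle(H, 44.8) and circle(E, 34.396); the below-HS intersection is B = (18.463, -40.819). U is the foot of the tangent from B: U = (20.312, -7.3696).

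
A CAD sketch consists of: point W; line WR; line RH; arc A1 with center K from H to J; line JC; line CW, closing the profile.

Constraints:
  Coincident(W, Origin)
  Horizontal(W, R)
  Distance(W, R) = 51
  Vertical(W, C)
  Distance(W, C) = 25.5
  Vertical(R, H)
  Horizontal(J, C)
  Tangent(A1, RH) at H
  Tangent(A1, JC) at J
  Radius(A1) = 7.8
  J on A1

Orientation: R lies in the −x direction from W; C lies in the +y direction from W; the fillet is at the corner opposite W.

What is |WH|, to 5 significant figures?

53.984

W is at the origin; W and R share the same y with |WR| = 51.0 and R on the −x side, so R = (-51.000, 0.0000). W and C share the same x with |WC| = 25.5 and C on the +y side, so C = (0.0000, 25.500). The virtual corner opposite W is at (-51.000, 25.500). A1 meets RH tangentially, so KH is at right angles to RH and since A1 is tangent to JC there, KJ ⟂ JC, with radius 7.8, so the center K sits 7.8 in from both sides at K = (-43.200, 17.700). That places the tangent points at H = (-51.000, 17.700) on RH and J = (-43.200, 25.500) on JC. Then |WH| = |H − W| = 53.984.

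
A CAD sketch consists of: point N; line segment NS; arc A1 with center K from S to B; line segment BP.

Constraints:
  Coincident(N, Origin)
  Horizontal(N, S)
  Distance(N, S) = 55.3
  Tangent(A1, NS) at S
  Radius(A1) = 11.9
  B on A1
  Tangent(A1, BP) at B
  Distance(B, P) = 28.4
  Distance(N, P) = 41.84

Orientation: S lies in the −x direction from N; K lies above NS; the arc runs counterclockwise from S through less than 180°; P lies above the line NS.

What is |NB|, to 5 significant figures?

45.633

N is at the origin; NS is horizontal with |NS| = 55.3 and S on the −x side, so S = (-55.300, 0.0000). Since A1 is tangent to NS there, KS ⟂ NS, so K = S + (0, 11.9) = (-55.300, 11.900). Since KB ⟂ BP (tangency), |KP| = √(11.9² + 28.4²) = 30.792 regardless of where B sits on A1. So P lies on both circle(N, 41.84) and circle(K, 30.792); the above-NS intersection is P = (-29.884, 29.284). B is the foot of the tangent from P: B = (-45.308, 5.4371).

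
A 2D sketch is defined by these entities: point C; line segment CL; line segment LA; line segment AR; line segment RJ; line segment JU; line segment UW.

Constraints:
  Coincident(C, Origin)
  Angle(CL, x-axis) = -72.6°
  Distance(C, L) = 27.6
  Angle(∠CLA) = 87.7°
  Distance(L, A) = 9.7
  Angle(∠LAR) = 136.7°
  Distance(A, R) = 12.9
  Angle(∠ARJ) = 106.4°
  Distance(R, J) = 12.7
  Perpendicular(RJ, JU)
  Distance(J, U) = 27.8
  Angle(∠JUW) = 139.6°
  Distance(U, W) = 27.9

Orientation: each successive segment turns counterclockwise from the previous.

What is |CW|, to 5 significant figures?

51.327

RJ is perpendicular to JU, so JU runs at -133.40°; with |JU| = 27.8, U = (-5.0863, -23.046). ∠JUW = 139.6° gives UW at -93.000° from the x-axis; with |UW| = 27.9, W = (-6.5464, -50.908). Then |CW| = |W − C| = 51.327.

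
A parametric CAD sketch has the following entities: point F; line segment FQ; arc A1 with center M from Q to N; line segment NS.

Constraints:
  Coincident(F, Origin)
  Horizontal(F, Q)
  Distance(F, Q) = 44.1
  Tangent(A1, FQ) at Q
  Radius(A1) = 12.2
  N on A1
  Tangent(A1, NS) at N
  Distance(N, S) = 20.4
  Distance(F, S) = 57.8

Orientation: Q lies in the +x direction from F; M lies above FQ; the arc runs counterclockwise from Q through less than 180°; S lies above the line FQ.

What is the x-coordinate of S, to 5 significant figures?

45.267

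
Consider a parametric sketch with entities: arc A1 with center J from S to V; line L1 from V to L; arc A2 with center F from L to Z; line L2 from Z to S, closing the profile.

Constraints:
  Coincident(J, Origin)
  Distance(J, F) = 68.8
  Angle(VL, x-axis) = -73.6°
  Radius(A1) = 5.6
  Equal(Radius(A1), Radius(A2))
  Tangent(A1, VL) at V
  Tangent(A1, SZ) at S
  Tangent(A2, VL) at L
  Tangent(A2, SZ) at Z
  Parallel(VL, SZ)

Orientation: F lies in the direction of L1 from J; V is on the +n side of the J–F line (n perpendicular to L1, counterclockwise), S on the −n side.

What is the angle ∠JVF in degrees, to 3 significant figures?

85.3°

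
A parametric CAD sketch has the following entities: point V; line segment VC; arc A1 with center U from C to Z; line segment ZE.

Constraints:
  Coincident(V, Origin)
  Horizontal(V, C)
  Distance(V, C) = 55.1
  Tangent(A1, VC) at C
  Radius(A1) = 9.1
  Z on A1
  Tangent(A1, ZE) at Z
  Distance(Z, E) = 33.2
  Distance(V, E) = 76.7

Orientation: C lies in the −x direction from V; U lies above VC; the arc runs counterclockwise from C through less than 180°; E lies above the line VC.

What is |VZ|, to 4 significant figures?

49.18

V is at the origin; V and C share the same y with |VC| = 55.1 and C on the −x side, so C = (-55.10, 0.000). Since A1 is tangent to VC there, UC ⟂ VC, so U = C + (0, 9.1) = (-55.10, 9.100). Since UZ ⟂ ZE (tangency), |UE| = √(9.1² + 33.2²) = 34.42 regardless of where Z sits on A1. So E lies on both circle(V, 76.7) and circle(U, 34.42); the above-VC intersection is E = (-63.93, 42.37). Z is the foot of the tangent from E: Z = (-47.23, 13.68).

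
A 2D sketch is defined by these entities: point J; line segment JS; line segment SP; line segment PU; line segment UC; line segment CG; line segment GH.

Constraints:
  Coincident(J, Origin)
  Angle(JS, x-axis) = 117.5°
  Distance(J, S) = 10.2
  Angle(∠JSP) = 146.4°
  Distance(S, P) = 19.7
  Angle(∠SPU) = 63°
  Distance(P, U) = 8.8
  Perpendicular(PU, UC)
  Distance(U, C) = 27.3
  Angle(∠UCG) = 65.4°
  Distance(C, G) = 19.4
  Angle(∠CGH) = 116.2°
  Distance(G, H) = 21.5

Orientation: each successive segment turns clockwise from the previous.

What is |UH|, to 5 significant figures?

18.380

J is at the origin; JS runs at 117.5° with length 10.2, so S = (-4.7098, 9.0475). ∠JSP = 146.4° gives SP at 83.900° from the x-axis; with |SP| = 19.7, P = (-2.6164, 28.636). ∠SPU = 63.0° gives PU at -33.100° from the x-axis; with |PU| = 8.8, U = (4.7555, 23.830). PU is perpendicular to UC, so UC runs at -123.10°; with |UC| = 27.3, C = (-10.153, 0.96055). ∠UCG = 65.4° gives CG at 122.30° from the x-axis; with |CG| = 19.4, G = (-20.520, 17.359). ∠CGH = 116.2° gives GH at 58.500° from the x-axis; with |GH| = 21.5, H = (-9.2858, 35.690). Then |UH| = |H − U| = 18.380.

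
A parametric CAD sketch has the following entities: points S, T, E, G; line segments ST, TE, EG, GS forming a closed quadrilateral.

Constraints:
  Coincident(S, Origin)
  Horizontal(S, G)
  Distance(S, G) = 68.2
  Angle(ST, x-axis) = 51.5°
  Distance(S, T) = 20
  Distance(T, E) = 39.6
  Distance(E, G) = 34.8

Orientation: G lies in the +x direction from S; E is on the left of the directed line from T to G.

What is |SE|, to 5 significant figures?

57.648

S is at the origin; S and G share the same y with |SG| = 68.2 and G in +x, so G = (68.2, 0). ST runs at 51.5° with |ST| = 20.0, so T = (12.450, 15.652). E is determined by |TE| = 39.6 and |EG| = 34.8 together: it lies at the intersection of circle(T, 39.6) and circle(G, 34.8). With |TG| = 57.905, the foot of the radical line on TG is 32.036 from T and the perpendicular offset is √(39.6² − 32.036²) = 23.277. Taking the left-of-TG solution: E = (49.586, 29.403).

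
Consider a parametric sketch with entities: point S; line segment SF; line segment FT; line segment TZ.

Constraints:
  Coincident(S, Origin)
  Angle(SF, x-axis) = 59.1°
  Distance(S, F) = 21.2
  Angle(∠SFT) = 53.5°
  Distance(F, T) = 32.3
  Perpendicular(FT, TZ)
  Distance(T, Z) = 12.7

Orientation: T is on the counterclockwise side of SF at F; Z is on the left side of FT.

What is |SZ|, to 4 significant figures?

20.16

S is at the origin; SF runs at 59.1° with length 21.2, so F = 21.2·(cos 59.1°, sin 59.1°) = (10.89, 18.19). ∠SFT = 53.5°, so FT runs at 59.1° + (180° − 53.5°) = 185.6° from the x-axis; with |FT| = 32.3, T = F + 32.3·(cos 185.6°, sin 185.6°) = (-21.26, 15.04). FT is perpendicular to TZ; with |TZ| = 12.7 on the left of FT, Z = T + 12.7·(0.09758, -0.9952) = (-20.02, 2.400). Then |SZ| = |Z − S| = 20.16.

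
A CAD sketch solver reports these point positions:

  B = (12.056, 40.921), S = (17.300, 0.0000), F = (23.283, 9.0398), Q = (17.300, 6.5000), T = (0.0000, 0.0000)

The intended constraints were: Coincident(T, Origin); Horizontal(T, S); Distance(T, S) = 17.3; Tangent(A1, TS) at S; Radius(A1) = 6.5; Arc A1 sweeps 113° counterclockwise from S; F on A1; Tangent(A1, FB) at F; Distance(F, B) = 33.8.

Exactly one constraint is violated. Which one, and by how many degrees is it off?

Tangent(A1, FB) at F — off by 3.60°.

T = (0.00, 0.00) ✓; T.y = 0.00, S.y = 0.00 ✓; |TS| = 17.30 ✓; ∠(QS, ST) = 90.00° ✓; |QS| = 6.500 ✓; bearing(Q→F) − bearing(Q→S) = 113.0° ✓; |QF| = 6.500 ✓; ∠(QF, FB) = 93.60° ✗; |FB| = 33.80 ✓.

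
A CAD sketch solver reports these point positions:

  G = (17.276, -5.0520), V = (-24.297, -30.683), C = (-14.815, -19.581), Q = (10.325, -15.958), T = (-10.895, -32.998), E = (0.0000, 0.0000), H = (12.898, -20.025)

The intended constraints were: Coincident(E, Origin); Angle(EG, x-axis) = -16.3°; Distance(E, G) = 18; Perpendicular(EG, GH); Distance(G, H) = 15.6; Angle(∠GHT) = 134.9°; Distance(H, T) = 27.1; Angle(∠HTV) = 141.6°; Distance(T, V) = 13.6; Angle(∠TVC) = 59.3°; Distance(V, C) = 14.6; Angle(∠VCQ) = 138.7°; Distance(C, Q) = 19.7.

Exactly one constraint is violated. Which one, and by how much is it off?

Distance(C, Q) = 19.7 — off by 5.70.

E = (0.00, 0.00) ✓; EG at -16.30° ✓; |EG| = 18.00 ✓; ∠(EG, GH) = 90.00° ✓; |GH| = 15.60 ✓; ∠GHT = 134.9° ✓; |HT| = 27.10 ✓; ∠HTV = 141.6° ✓; |TV| = 13.60 ✓; ∠TVC = 59.30° ✓; |VC| = 14.60 ✓; ∠VCQ = 138.7° ✓; |CQ| = 25.40 ✗.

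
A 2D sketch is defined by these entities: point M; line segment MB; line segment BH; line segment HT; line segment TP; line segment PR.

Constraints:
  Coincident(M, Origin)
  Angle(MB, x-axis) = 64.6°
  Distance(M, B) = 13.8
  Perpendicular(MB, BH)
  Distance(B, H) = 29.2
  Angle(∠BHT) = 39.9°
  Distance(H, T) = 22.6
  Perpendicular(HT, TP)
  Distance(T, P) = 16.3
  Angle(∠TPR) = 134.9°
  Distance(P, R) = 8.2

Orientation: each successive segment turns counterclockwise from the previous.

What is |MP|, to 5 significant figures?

11.891

M is at the origin; MB runs at 64.6° with length 13.8, so B = (5.9193, 12.466). MB ⟂ BH, so BH runs at 154.60°; with |BH| = 29.2, H = (-20.458, 24.991). ∠BHT = 39.9° gives HT at -65.300° from the x-axis; with |HT| = 22.6, T = (-11.014, 4.4586). HT is perpendicular to TP, so TP runs at 24.700°; with |TP| = 16.3, P = (3.7944, 11.270). Then |MP| = |P − M| = 11.891.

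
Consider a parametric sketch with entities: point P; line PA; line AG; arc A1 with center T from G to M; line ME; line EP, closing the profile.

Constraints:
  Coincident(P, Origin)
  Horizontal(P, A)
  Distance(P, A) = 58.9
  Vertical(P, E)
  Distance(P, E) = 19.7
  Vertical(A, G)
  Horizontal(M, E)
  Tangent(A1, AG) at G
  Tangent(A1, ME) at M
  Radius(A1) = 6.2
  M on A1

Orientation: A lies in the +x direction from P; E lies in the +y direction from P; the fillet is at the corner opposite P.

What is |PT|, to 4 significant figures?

54.40

P is at the origin; PA is horizontal with |PA| = 58.9 and A on the +x side, so A = (58.90, 0.000). P and E share the same x with |PE| = 19.7 and E on the +y side, so E = (0.000, 19.70). The virtual corner opposite P is at (58.90, 19.70). Tangency of A1 to AG means the radius TG is perpendicular to AG and A1 meets ME tangentially, so TM is at right angles to ME, with radius 6.2, so the center T sits 6.2 in from both sides at T = (52.70, 13.50). Then |PT| = |T − P| = 54.40.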